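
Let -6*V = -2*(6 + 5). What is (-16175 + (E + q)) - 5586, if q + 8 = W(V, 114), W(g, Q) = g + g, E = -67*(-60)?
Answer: -53225/3 ≈ -17742.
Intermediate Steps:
V = 11/3 (V = -(-1)*(6 + 5)/3 = -(-1)*11/3 = -⅙*(-22) = 11/3 ≈ 3.6667)
E = 4020
W(g, Q) = 2*g
q = -⅔ (q = -8 + 2*(11/3) = -8 + 22/3 = -⅔ ≈ -0.66667)
(-16175 + (E + q)) - 5586 = (-16175 + (4020 - ⅔)) - 5586 = (-16175 + 12058/3) - 5586 = -36467/3 - 5586 = -53225/3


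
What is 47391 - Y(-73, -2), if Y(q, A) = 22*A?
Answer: 47435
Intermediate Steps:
47391 - Y(-73, -2) = 47391 - 22*(-2) = 47391 - 1*(-44) = 47391 + 44 = 47435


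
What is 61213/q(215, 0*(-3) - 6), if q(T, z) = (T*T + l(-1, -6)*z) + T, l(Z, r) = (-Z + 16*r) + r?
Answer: 61213/47046 ≈ 1.3011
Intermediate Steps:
l(Z, r) = -Z + 17*r
q(T, z) = T + T² - 101*z (q(T, z) = (T*T + (-1*(-1) + 17*(-6))*z) + T = (T² + (1 - 102)*z) + T = (T² - 101*z) + T = T + T² - 101*z)
61213/q(215, 0*(-3) - 6) = 61213/(215 + 215² - 101*(0*(-3) - 6)) = 61213/(215 + 46225 - 101*(0 - 6)) = 61213/(215 + 46225 - 101*(-6)) = 61213/(215 + 46225 + 606) = 61213/47046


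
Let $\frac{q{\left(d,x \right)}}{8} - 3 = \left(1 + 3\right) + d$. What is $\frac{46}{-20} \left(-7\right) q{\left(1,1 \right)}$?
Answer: $\frac{5152}{5} \approx 1030.4$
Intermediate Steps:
$q{\left(d,x \right)} = 56 + 8 d$ ($q{\left(d,x \right)} = 24 + 8 \left(\left(1 + 3\right) + d\right) = 24 + 8 \left(4 + d\right) = 24 + \left(32 + 8 d\right) = 56 + 8 d$)
$\frac{46}{-20} \left(-7\right) q{\left(1,1 \right)} = \frac{46}{-20} \left(-7\right) \left(56 + 8 \cdot 1\right) = 46 \left(- \frac{1}{20}\right) \left(-7\right) \left(56 + 8\right) = \left(- \frac{23}{10}\right) \left(-7\right) 64 = \frac{161}{10} \cdot 64 = \frac{5152}{5}$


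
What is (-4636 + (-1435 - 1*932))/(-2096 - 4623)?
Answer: 7003/6719 ≈ 1.0423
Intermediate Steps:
(-4636 + (-1435 - 1*932))/(-2096 - 4623) = (-4636 + (-1435 - 932))/(-6719) = (-4636 - 2367)*(-1/6719) = -7003*(-1/6719) = 7003/6719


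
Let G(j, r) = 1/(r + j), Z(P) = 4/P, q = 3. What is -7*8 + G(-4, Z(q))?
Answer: -451/8 ≈ -56.375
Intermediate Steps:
G(j, r) = 1/(j + r)
-7*8 + G(-4, Z(q)) = -7*8 + 1/(-4 + 4/3) = -56 + 1/(-4 + 4*(1/3)) = -56 + 1/(-4 + 4/3) = -56 + 1/(-8/3) = -56 - 3/8 = -451/8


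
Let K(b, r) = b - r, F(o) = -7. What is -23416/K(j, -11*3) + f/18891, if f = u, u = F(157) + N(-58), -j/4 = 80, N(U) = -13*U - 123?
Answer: 147510248/1807239 ≈ 81.622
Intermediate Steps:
N(U) = -123 - 13*U
j = -320 (j = -4*80 = -320)
u = 624 (u = -7 + (-123 - 13*(-58)) = -7 + (-123 + 754) = -7 + 631 = 624)
f = 624
-23416/K(j, -11*3) + f/18891 = -23416/(-320 - (-11)*3) + 624/18891 = -23416/(-320 - 1*(-33)) + 624*(1/18891) = -23416/(-320 + 33) + 208/6297 = -23416/(-287) + 208/6297 = -23416*(-1/287) + 208/6297 = 23416/287 + 208/6297 = 147510248/1807239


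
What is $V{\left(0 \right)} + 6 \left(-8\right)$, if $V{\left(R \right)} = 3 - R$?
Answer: $-45$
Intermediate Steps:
$V{\left(0 \right)} + 6 \left(-8\right) = \left(3 - 0\right) + 6 \left(-8\right) = \left(3 + 0\right) - 48 = 3 - 48 = -45$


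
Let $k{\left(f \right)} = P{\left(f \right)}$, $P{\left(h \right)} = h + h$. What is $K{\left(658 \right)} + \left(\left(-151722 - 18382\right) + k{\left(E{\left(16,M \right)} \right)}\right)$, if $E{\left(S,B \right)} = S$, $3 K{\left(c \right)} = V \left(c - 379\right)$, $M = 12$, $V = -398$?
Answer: $-207086$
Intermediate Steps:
$K{\left(c \right)} = \frac{150842}{3} - \frac{398 c}{3}$ ($K{\left(c \right)} = \frac{\left(-398\right) \left(c - 379\right)}{3} = \frac{\left(-398\right) \left(-379 + c\right)}{3} = \frac{150842 - 398 c}{3} = \frac{150842}{3} - \frac{398 c}{3}$)
$P{\left(h \right)} = 2 h$
$k{\left(f \right)} = 2 f$
$K{\left(658 \right)} + \left(\left(-151722 - 18382\right) + k{\left(E{\left(16,M \right)} \right)}\right) = \left(\frac{150842}{3} - \frac{261884}{3}\right) + \left(\left(-151722 - 18382\right) + 2 \cdot 16\right) = \left(\frac{150842}{3} - \frac{261884}{3}\right) + \left(-170104 + 32\right) = -37014 - 170072 = -207086$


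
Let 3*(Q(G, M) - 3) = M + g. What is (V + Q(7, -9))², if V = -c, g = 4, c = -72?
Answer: 48400/9 ≈ 5377.8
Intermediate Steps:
Q(G, M) = 13/3 + M/3 (Q(G, M) = 3 + (M + 4)/3 = 3 + (4 + M)/3 = 3 + (4/3 + M/3) = 13/3 + M/3)
V = 72 (V = -1*(-72) = 72)
(V + Q(7, -9))² = (72 + (13/3 + (⅓)*(-9)))² = (72 + (13/3 - 3))² = (72 + 4/3)² = (220/3)² = 48400/9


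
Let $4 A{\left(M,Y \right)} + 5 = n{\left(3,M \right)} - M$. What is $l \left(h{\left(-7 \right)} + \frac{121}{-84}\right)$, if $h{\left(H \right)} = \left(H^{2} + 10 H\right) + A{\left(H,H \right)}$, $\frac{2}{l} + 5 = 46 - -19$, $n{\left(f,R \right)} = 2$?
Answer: $- \frac{1801}{2520} \approx -0.71468$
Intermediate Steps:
$l = \frac{1}{30}$ ($l = \frac{2}{-5 + \left(46 - -19\right)} = \frac{2}{-5 + \left(46 + 19\right)} = \frac{2}{-5 + 65} = \frac{2}{60} = 2 \cdot \frac{1}{60} = \frac{1}{30} \approx 0.033333$)
$A{\left(M,Y \right)} = - \frac{3}{4} - \frac{M}{4}$ ($A{\left(M,Y \right)} = - \frac{5}{4} + \frac{2 - M}{4} = - \frac{5}{4} - \left(- \frac{1}{2} + \frac{M}{4}\right) = - \frac{3}{4} - \frac{M}{4}$)
$h{\left(H \right)} = - \frac{3}{4} + H^{2} + \frac{39 H}{4}$ ($h{\left(H \right)} = \left(H^{2} + 10 H\right) - \left(\frac{3}{4} + \frac{H}{4}\right) = - \frac{3}{4} + H^{2} + \frac{39 H}{4}$)
$l \left(h{\left(-7 \right)} + \frac{121}{-84}\right) = \frac{\left(- \frac{3}{4} + \left(-7\right)^{2} + \frac{39}{4} \left(-7\right)\right) + \frac{121}{-84}}{30} = \frac{\left(- \frac{3}{4} + 49 - \frac{273}{4}\right) + 121 \left(- \frac{1}{84}\right)}{30} = \frac{-20 - \frac{121}{84}}{30} = \frac{1}{30} \left(- \frac{1801}{84}\right) = - \frac{1801}{2520}$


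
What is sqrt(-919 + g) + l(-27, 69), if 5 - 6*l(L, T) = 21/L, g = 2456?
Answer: 26/27 + sqrt(1537) ≈ 40.168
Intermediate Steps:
l(L, T) = 5/6 - 7/(2*L)
sqrt(-919 + g) + l(-27, 69) = sqrt(-919 + 2456) + (1/6)*(-21 + 5*(-27))/(-27) = sqrt(1537) + (1/6)*(-1/27)*(-21 - 135) = sqrt(1537) + (1/6)*(-1/27)*(-156) = sqrt(1537) + 26/27 = 26/27 + sqrt(1537)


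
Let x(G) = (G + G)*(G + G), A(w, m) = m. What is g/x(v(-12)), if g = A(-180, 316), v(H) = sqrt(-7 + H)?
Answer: -79/19 ≈ -4.1579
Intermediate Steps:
g = 316
x(G) = 4*G**2 (x(G) = (2*G)*(2*G) = 4*G**2)
g/x(v(-12)) = 316/((4*(sqrt(-7 - 12))**2)) = 316/((4*(sqrt(-19))**2)) = 316/((4*(I*sqrt(19))**2)) = 316/((4*(-19))) = 316/(-76) = 316*(-1/76) = -79/19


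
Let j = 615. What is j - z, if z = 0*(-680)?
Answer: 615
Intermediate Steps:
z = 0
j - z = 615 - 1*0 = 615 + 0 = 615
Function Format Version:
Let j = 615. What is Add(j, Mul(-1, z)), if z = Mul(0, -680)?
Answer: 615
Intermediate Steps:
z = 0
Add(j, Mul(-1, z)) = Add(615, Mul(-1, 0)) = Add(615, 0) = 615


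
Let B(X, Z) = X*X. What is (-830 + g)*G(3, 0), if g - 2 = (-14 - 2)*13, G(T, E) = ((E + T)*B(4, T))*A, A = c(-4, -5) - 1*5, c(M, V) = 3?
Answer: 99456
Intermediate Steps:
B(X, Z) = X²
A = -2 (A = 3 - 1*5 = 3 - 5 = -2)
G(T, E) = -32*E - 32*T (G(T, E) = ((E + T)*4²)*(-2) = ((E + T)*16)*(-2) = (16*E + 16*T)*(-2) = -32*E - 32*T)
g = -206 (g = 2 + (-14 - 2)*13 = 2 - 16*13 = 2 - 208 = -206)
(-830 + g)*G(3, 0) = (-830 - 206)*(-32*0 - 32*3) = -1036*(0 - 96) = -1036*(-96) = 99456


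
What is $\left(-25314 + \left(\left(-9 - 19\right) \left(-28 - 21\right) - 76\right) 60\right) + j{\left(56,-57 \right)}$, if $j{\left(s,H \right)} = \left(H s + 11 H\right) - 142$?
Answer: $48485$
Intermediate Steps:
$j{\left(s,H \right)} = -142 + 11 H + H s$ ($j{\left(s,H \right)} = \left(11 H + H s\right) - 142 = -142 + 11 H + H s$)
$\left(-25314 + \left(\left(-9 - 19\right) \left(-28 - 21\right) - 76\right) 60\right) + j{\left(56,-57 \right)} = \left(-25314 + \left(\left(-9 - 19\right) \left(-28 - 21\right) - 76\right) 60\right) - 3961 = \left(-25314 + \left(\left(-28\right) \left(-49\right) - 76\right) 60\right) - 3961 = \left(-25314 + \left(1372 - 76\right) 60\right) - 3961 = \left(-25314 + 1296 \cdot 60\right) - 3961 = \left(-25314 + 77760\right) - 3961 = 52446 - 3961 = 48485$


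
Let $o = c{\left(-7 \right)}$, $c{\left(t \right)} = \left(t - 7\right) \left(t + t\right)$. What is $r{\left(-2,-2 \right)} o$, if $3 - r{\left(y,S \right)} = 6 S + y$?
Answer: $3332$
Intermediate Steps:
$r{\left(y,S \right)} = 3 - y - 6 S$ ($r{\left(y,S \right)} = 3 - \left(6 S + y\right) = 3 - \left(y + 6 S\right) = 3 - y - 6 S$)
$c{\left(t \right)} = 2 t \left(-7 + t\right)$ ($c{\left(t \right)} = \left(-7 + t\right) 2 t = 2 t \left(-7 + t\right)$)
$o = 196$ ($o = 2 \left(-7\right) \left(-7 - 7\right) = 2 \left(-7\right) \left(-14\right) = 196$)
$r{\left(-2,-2 \right)} o = \left(3 - -2 - -12\right) 196 = \left(3 + 2 + 12\right) 196 = 17 \cdot 196 = 3332$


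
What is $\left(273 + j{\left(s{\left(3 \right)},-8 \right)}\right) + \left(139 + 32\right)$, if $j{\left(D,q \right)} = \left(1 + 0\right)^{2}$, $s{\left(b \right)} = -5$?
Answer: $445$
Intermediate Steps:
$j{\left(D,q \right)} = 1$ ($j{\left(D,q \right)} = 1^{2} = 1$)
$\left(273 + j{\left(s{\left(3 \right)},-8 \right)}\right) + \left(139 + 32\right) = \left(273 + 1\right) + \left(139 + 32\right) = 274 + 171 = 445$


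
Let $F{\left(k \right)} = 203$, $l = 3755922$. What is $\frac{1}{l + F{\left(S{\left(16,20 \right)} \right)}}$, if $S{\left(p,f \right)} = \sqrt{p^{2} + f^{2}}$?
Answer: $\frac{1}{3756125} \approx 2.6623 \cdot 10^{-7}$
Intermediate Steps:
$S{\left(p,f \right)} = \sqrt{f^{2} + p^{2}}$
$\frac{1}{l + F{\left(S{\left(16,20 \right)} \right)}} = \frac{1}{3755922 + 203} = \frac{1}{3756125}$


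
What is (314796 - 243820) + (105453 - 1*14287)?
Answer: 162142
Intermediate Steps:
(314796 - 243820) + (105453 - 1*14287) = 70976 + (105453 - 14287) = 70976 + 91166 = 162142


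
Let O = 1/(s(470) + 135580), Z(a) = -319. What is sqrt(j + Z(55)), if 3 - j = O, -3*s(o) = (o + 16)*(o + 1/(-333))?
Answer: I*sqrt(1528464176300090)/2199298 ≈ 17.776*I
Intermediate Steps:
s(o) = -(16 + o)*(-1/333 + o)/3 (s(o) = -(o + 16)*(o + 1/(-333))/3 = -(16 + o)*(o - 1/333)/3 = -(16 + o)*(-1/333 + o)/3)
O = 37/2199298 (O = 1/((16/999 - 5327/999*470 - 1/3*470**2) + 135580) = 1/((16/999 - 2503690/999 - 1/3*220900) + 135580) = 1/((16/999 - 2503690/999 - 220900/3) + 135580) = 1/(-2817162/37 + 135580) = 1/(2199298/37) = 37/2199298 ≈ 1.6824e-5)
j = 6597857/2199298 (j = 3 - 1*37/2199298 = 3 - 37/2199298 = 6597857/2199298 ≈ 3.0000)
sqrt(j + Z(55)) = sqrt(6597857/2199298 - 319) = sqrt(-694978205/2199298) = I*sqrt(1528464176300090)/2199298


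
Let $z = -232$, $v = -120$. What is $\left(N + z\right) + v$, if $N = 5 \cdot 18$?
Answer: $-262$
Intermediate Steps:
$N = 90$
$\left(N + z\right) + v = \left(90 - 232\right) - 120 = -142 - 120 = -262$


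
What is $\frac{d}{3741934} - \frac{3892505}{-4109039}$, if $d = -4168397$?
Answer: $- \frac{2562609035813}{15375752741426} \approx -0.16667$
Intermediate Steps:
$\frac{d}{3741934} - \frac{3892505}{-4109039} = - \frac{4168397}{3741934} - \frac{3892505}{-4109039} = \left(-4168397\right) \frac{1}{3741934} - - \frac{3892505}{4109039} = - \frac{4168397}{3741934} + \frac{3892505}{4109039} = - \frac{2562609035813}{15375752741426}$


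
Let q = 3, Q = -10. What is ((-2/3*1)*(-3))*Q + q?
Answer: -17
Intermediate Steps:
((-2/3*1)*(-3))*Q + q = ((-2/3*1)*(-3))*(-10) + 3 = ((-2*1/3*1)*(-3))*(-10) + 3 = (-2/3*1*(-3))*(-10) + 3 = -2/3*(-3)*(-10) + 3 = 2*(-10) + 3 = -20 + 3 = -17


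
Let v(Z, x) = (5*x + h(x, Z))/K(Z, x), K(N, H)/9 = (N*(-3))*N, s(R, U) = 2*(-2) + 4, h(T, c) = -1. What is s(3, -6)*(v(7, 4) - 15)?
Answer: 0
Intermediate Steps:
s(R, U) = 0 (s(R, U) = -4 + 4 = 0)
K(N, H) = -27*N**2 (K(N, H) = 9*((N*(-3))*N) = 9*((-3*N)*N) = 9*(-3*N**2) = -27*N**2)
v(Z, x) = -(-1 + 5*x)/(27*Z**2) (v(Z, x) = (5*x - 1)/((-27*Z**2)) = (-1 + 5*x)*(-1/(27*Z**2)) = -(-1 + 5*x)/(27*Z**2))
s(3, -6)*(v(7, 4) - 15) = 0*((1/27)*(1 - 5*4)/7**2 - 15) = 0*((1/27)*(1/49)*(1 - 20) - 15) = 0*((1/27)*(1/49)*(-19) - 15) = 0*(-19/1323 - 15) = 0*(-19864/1323) = 0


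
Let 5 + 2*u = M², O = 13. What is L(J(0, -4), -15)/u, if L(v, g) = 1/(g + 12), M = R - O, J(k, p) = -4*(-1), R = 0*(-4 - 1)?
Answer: -1/246 ≈ -0.0040650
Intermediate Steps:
R = 0 (R = 0*(-5) = 0)
J(k, p) = 4
M = -13 (M = 0 - 1*13 = 0 - 13 = -13)
L(v, g) = 1/(12 + g)
u = 82 (u = -5/2 + (½)*(-13)² = -5/2 + (½)*169 = -5/2 + 169/2 = 82)
L(J(0, -4), -15)/u = 1/((12 - 15)*82) = (1/82)/(-3) = -⅓*1/82 = -1/246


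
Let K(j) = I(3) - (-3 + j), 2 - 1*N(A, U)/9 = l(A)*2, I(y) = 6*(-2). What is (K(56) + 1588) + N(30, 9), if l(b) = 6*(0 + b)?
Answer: -1699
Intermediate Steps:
l(b) = 6*b
I(y) = -12
N(A, U) = 18 - 108*A (N(A, U) = 18 - 9*6*A*2 = 18 - 108*A)
K(j) = -9 - j (K(j) = -12 - (-3 + j) = -12 + (3 - j) = -9 - j)
(K(56) + 1588) + N(30, 9) = ((-9 - 1*56) + 1588) + (18 - 108*30) = ((-9 - 56) + 1588) + (18 - 3240) = (-65 + 1588) - 3222 = 1523 - 3222 = -1699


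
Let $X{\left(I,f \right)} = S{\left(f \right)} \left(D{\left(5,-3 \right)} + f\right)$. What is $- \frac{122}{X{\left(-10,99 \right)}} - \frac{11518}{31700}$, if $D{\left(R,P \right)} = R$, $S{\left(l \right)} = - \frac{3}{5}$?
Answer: $\frac{1967923}{1236300} \approx 1.5918$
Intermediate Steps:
$S{\left(l \right)} = - \frac{3}{5}$ ($S{\left(l \right)} = \left(-3\right) \frac{1}{5} = - \frac{3}{5}$)
$X{\left(I,f \right)} = -3 - \frac{3 f}{5}$ ($X{\left(I,f \right)} = - \frac{3 \left(5 + f\right)}{5} = -3 - \frac{3 f}{5}$)
$- \frac{122}{X{\left(-10,99 \right)}} - \frac{11518}{31700} = - \frac{122}{-3 - \frac{297}{5}} - \frac{11518}{31700} = - \frac{122}{-3 - \frac{297}{5}} - \frac{5759}{15850} = - \frac{122}{- \frac{312}{5}} - \frac{5759}{15850} = \left(-122\right) \left(- \frac{5}{312}\right) - \frac{5759}{15850} = \frac{305}{156} - \frac{5759}{15850} = \frac{1967923}{1236300}$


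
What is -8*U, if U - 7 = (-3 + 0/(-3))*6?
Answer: 88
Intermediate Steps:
U = -11 (U = 7 + (-3 + 0/(-3))*6 = 7 + (-3 + 0*(-1/3))*6 = 7 + (-3 + 0)*6 = 7 - 3*6 = 7 - 18 = -11)
-8*U = -8*(-11) = 88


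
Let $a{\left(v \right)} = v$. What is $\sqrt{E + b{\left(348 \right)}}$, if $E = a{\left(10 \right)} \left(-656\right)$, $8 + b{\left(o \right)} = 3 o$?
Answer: $2 i \sqrt{1381} \approx 74.324 i$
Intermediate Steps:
$b{\left(o \right)} = -8 + 3 o$
$E = -6560$ ($E = 10 \left(-656\right) = -6560$)
$\sqrt{E + b{\left(348 \right)}} = \sqrt{-6560 + \left(-8 + 3 \cdot 348\right)} = \sqrt{-6560 + \left(-8 + 1044\right)} = \sqrt{-6560 + 1036} = \sqrt{-5524} = 2 i \sqrt{1381}$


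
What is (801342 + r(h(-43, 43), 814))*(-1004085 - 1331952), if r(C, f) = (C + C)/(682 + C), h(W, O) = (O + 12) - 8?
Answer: -454887461677748/243 ≈ -1.8720e+12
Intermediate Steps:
h(W, O) = 4 + O (h(W, O) = (12 + O) - 8 = 4 + O)
r(C, f) = 2*C/(682 + C) (r(C, f) = (2*C)/(682 + C) = 2*C/(682 + C))
(801342 + r(h(-43, 43), 814))*(-1004085 - 1331952) = (801342 + 2*(4 + 43)/(682 + (4 + 43)))*(-1004085 - 1331952) = (801342 + 2*47/(682 + 47))*(-2336037) = (801342 + 2*47/729)*(-2336037) = (801342 + 2*47*(1/729))*(-2336037) = (801342 + 94/729)*(-2336037) = (584178412/729)*(-2336037) = -454887461677748/243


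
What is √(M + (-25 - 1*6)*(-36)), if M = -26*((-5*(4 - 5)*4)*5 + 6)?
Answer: 2*I*√410 ≈ 40.497*I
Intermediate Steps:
M = -2756 (M = -26*((-5*(-1)*4)*5 + 6) = -26*((5*4)*5 + 6) = -26*(20*5 + 6) = -26*(100 + 6) = -26*106 = -2756)
√(M + (-25 - 1*6)*(-36)) = √(-2756 + (-25 - 1*6)*(-36)) = √(-2756 + (-25 - 6)*(-36)) = √(-2756 - 31*(-36)) = √(-2756 + 1116) = √(-1640) = 2*I*√410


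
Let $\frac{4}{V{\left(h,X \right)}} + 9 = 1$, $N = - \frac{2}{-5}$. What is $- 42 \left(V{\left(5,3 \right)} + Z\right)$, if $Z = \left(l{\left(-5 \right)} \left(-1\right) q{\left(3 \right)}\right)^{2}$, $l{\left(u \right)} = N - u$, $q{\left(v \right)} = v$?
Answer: $- \frac{275037}{25} \approx -11001.0$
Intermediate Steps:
$N = \frac{2}{5}$ ($N = \left(-2\right) \left(- \frac{1}{5}\right) = \frac{2}{5} \approx 0.4$)
$V{\left(h,X \right)} = - \frac{1}{2}$ ($V{\left(h,X \right)} = \frac{4}{-9 + 1} = \frac{4}{-8} = 4 \left(- \frac{1}{8}\right) = - \frac{1}{2}$)
$l{\left(u \right)} = \frac{2}{5} - u$
$Z = \frac{6561}{25}$ ($Z = \left(\left(\frac{2}{5} - -5\right) \left(-1\right) 3\right)^{2} = \left(\left(\frac{2}{5} + 5\right) \left(-1\right) 3\right)^{2} = \left(\frac{27}{5} \left(-1\right) 3\right)^{2} = \left(\left(- \frac{27}{5}\right) 3\right)^{2} = \left(- \frac{81}{5}\right)^{2} = \frac{6561}{25} \approx 262.44$)
$- 42 \left(V{\left(5,3 \right)} + Z\right) = - 42 \left(- \frac{1}{2} + \frac{6561}{25}\right) = \left(-42\right) \frac{13097}{50} = - \frac{275037}{25}$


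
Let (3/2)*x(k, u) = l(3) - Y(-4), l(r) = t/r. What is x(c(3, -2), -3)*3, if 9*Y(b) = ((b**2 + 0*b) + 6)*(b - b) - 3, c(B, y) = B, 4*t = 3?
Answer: 7/6 ≈ 1.1667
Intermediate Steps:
t = 3/4 (t = (1/4)*3 = 3/4 ≈ 0.75000)
l(r) = 3/(4*r)
Y(b) = -1/3 (Y(b) = (((b**2 + 0*b) + 6)*(b - b) - 3)/9 = (((b**2 + 0) + 6)*0 - 3)/9 = ((b**2 + 6)*0 - 3)/9 = ((6 + b**2)*0 - 3)/9 = (0 - 3)/9 = (1/9)*(-3) = -1/3)
x(k, u) = 7/18 (x(k, u) = 2*((3/4)/3 - 1*(-1/3))/3 = 2*((3/4)*(1/3) + 1/3)/3 = 2*(1/4 + 1/3)/3 = (2/3)*(7/12) = 7/18)
x(c(3, -2), -3)*3 = (7/18)*3 = 7/6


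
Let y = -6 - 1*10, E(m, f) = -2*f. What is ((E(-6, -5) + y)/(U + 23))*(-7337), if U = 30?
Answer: 44022/53 ≈ 830.60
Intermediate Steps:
y = -16 (y = -6 - 10 = -16)
((E(-6, -5) + y)/(U + 23))*(-7337) = ((-2*(-5) - 16)/(30 + 23))*(-7337) = ((10 - 16)/53)*(-7337) = -6*1/53*(-7337) = -6/53*(-7337) = 44022/53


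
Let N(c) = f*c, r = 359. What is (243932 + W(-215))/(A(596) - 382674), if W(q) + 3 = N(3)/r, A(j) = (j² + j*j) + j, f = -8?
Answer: 87570487/117879086 ≈ 0.74288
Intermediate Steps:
N(c) = -8*c
A(j) = j + 2*j² (A(j) = (j² + j²) + j = 2*j² + j = j + 2*j²)
W(q) = -1101/359 (W(q) = -3 - 8*3/359 = -3 - 24*1/359 = -3 - 24/359 = -1101/359)
(243932 + W(-215))/(A(596) - 382674) = (243932 - 1101/359)/(596*(1 + 2*596) - 382674) = 87570487/(359*(596*(1 + 1192) - 382674)) = 87570487/(359*(596*1193 - 382674)) = 87570487/(359*(711028 - 382674)) = (87570487/359)/328354 = (87570487/359)*(1/328354) = 87570487/117879086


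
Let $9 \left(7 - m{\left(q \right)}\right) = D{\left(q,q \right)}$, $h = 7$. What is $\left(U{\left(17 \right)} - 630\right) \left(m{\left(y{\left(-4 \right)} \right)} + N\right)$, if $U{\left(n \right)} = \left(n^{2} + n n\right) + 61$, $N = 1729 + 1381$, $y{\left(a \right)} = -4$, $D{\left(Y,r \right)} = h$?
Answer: $28046$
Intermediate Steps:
$D{\left(Y,r \right)} = 7$
$m{\left(q \right)} = \frac{56}{9}$ ($m{\left(q \right)} = 7 - \frac{7}{9} = \frac{56}{9}$)
$N = 3110$
$U{\left(n \right)} = 61 + 2 n^{2}$ ($U{\left(n \right)} = \left(n^{2} + n^{2}\right) + 61 = 2 n^{2} + 61 = 61 + 2 n^{2}$)
$\left(U{\left(17 \right)} - 630\right) \left(m{\left(y{\left(-4 \right)} \right)} + N\right) = \left(\left(61 + 2 \cdot 17^{2}\right) - 630\right) \left(\frac{56}{9} + 3110\right) = \left(\left(61 + 2 \cdot 289\right) - 630\right) \frac{28046}{9} = \left(\left(61 + 578\right) - 630\right) \frac{28046}{9} = \left(639 - 630\right) \frac{28046}{9} = 9 \cdot \frac{28046}{9} = 28046$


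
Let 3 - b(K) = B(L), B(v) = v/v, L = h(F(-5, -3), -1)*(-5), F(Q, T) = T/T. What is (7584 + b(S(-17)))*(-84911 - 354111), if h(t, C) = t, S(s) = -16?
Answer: -3330420892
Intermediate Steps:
F(Q, T) = 1
L = -5 (L = 1*(-5) = -5)
B(v) = 1
b(K) = 2 (b(K) = 3 - 1*1 = 3 - 1 = 2)
(7584 + b(S(-17)))*(-84911 - 354111) = (7584 + 2)*(-84911 - 354111) = 7586*(-439022) = -3330420892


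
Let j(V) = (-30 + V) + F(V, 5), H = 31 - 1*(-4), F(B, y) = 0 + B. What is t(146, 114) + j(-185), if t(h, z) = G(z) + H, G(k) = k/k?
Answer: -364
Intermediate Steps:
G(k) = 1
F(B, y) = B
H = 35 (H = 31 + 4 = 35)
t(h, z) = 36 (t(h, z) = 1 + 35 = 36)
j(V) = -30 + 2*V (j(V) = (-30 + V) + V = -30 + 2*V)
t(146, 114) + j(-185) = 36 + (-30 + 2*(-185)) = 36 + (-30 - 370) = 36 - 400 = -364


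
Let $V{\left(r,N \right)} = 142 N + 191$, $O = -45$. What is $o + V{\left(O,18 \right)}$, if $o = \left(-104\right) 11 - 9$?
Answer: $1594$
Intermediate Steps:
$V{\left(r,N \right)} = 191 + 142 N$
$o = -1153$ ($o = -1144 - 9 = -1153$)
$o + V{\left(O,18 \right)} = -1153 + \left(191 + 142 \cdot 18\right) = -1153 + \left(191 + 2556\right) = -1153 + 2747 = 1594$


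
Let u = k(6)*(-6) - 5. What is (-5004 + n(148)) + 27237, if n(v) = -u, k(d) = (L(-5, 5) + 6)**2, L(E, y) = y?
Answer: 22964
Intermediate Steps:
k(d) = 121 (k(d) = (5 + 6)**2 = 11**2 = 121)
u = -731 (u = 121*(-6) - 5 = -726 - 5 = -731)
n(v) = 731 (n(v) = -1*(-731) = 731)
(-5004 + n(148)) + 27237 = (-5004 + 731) + 27237 = -4273 + 27237 = 22964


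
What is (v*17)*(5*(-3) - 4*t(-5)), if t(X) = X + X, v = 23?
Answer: 9775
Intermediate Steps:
t(X) = 2*X
(v*17)*(5*(-3) - 4*t(-5)) = (23*17)*(5*(-3) - 4/(1/(2*(-5)))) = 391*(-15 - 4/(1/(-10))) = 391*(-15 - 4/(1*(-1/10))) = 391*(-15 - 4/(-1/10)) = 391*(-15 - 4*(-10)) = 391*(-15 + 40) = 391*25 = 9775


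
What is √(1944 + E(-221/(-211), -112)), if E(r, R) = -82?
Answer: 7*√38 ≈ 43.151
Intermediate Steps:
√(1944 + E(-221/(-211), -112)) = √(1944 - 82) = √1862 = 7*√38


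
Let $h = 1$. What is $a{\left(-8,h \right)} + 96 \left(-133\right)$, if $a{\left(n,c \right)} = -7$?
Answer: $-12775$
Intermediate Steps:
$a{\left(-8,h \right)} + 96 \left(-133\right) = -7 + 96 \left(-133\right) = -7 - 12768 = -12775$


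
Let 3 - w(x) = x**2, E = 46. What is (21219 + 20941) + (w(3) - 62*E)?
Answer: 39302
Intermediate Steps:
w(x) = 3 - x**2
(21219 + 20941) + (w(3) - 62*E) = (21219 + 20941) + ((3 - 1*3**2) - 62*46) = 42160 + ((3 - 1*9) - 2852) = 42160 + ((3 - 9) - 2852) = 42160 + (-6 - 2852) = 42160 - 2858 = 39302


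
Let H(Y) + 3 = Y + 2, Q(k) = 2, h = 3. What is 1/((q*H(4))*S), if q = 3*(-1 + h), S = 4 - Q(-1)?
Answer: 1/36 ≈ 0.027778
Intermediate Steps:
H(Y) = -1 + Y (H(Y) = -3 + (Y + 2) = -3 + (2 + Y) = -1 + Y)
S = 2 (S = 4 - 1*2 = 4 - 2 = 2)
q = 6 (q = 3*(-1 + 3) = 3*2 = 6)
1/((q*H(4))*S) = 1/((6*(-1 + 4))*2) = 1/((6*3)*2) = 1/(18*2) = 1/36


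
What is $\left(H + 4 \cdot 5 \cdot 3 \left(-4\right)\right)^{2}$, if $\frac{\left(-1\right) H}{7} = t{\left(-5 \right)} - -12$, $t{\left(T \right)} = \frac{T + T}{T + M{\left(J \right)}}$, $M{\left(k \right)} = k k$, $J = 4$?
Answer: $\frac{12208036}{121} \approx 1.0089 \cdot 10^{5}$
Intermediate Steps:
$M{\left(k \right)} = k^{2}$
$t{\left(T \right)} = \frac{2 T}{16 + T}$ ($t{\left(T \right)} = \frac{T + T}{T + 4^{2}} = \frac{2 T}{T + 16} = \frac{2 T}{16 + T}$)
$H = - \frac{854}{11}$ ($H = - 7 \left(2 \left(-5\right) \frac{1}{16 - 5} - -12\right) = - 7 \left(2 \left(-5\right) \frac{1}{11} + 12\right) = - 7 \left(- \frac{10}{11} + 12\right) = \left(-7\right) \frac{122}{11} = - \frac{854}{11} \approx -77.636$)
$\left(H + 4 \cdot 5 \cdot 3 \left(-4\right)\right)^{2} = \left(- \frac{854}{11} + 4 \cdot 5 \cdot 3 \left(-4\right)\right)^{2} = \left(- \frac{854}{11} + 20 \left(-12\right)\right)^{2} = \left(- \frac{854}{11} - 240\right)^{2} = \left(- \frac{3494}{11}\right)^{2} = \frac{12208036}{121}$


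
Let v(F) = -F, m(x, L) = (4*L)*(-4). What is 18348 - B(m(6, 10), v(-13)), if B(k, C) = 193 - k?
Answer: 17995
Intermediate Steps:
m(x, L) = -16*L
18348 - B(m(6, 10), v(-13)) = 18348 - (193 - (-16)*10) = 18348 - (193 - 1*(-160)) = 18348 - (193 + 160) = 18348 - 1*353 = 18348 - 353 = 17995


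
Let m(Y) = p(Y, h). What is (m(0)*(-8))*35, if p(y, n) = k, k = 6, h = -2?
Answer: -1680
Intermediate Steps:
p(y, n) = 6
m(Y) = 6
(m(0)*(-8))*35 = (6*(-8))*35 = -48*35 = -1680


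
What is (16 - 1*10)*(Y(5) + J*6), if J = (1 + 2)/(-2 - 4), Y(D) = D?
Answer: 12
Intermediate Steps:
J = -½ (J = 3/(-6) = 3*(-⅙) = -½ ≈ -0.50000)
(16 - 1*10)*(Y(5) + J*6) = (16 - 1*10)*(5 - ½*6) = (16 - 10)*(5 - 3) = 6*2 = 12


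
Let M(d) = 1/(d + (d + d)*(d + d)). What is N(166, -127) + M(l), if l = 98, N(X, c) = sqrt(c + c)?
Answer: 1/38514 + I*sqrt(254) ≈ 2.5965e-5 + 15.937*I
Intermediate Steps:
N(X, c) = sqrt(2)*sqrt(c) (N(X, c) = sqrt(2*c) = sqrt(2)*sqrt(c))
M(d) = 1/(d + 4*d**2) (M(d) = 1/(d + (2*d)*(2*d)) = 1/(d + 4*d**2))
N(166, -127) + M(l) = sqrt(2)*sqrt(-127) + 1/(98*(1 + 4*98)) = sqrt(2)*(I*sqrt(127)) + 1/(98*(1 + 392)) = I*sqrt(254) + (1/98)/393 = I*sqrt(254) + (1/98)*(1/393) = I*sqrt(254) + 1/38514 = 1/38514 + I*sqrt(254)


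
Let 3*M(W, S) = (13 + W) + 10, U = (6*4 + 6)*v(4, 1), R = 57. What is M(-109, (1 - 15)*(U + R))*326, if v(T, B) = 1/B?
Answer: -28036/3 ≈ -9345.3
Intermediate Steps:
U = 30 (U = (6*4 + 6)/1 = (24 + 6)*1 = 30*1 = 30)
M(W, S) = 23/3 + W/3 (M(W, S) = ((13 + W) + 10)/3 = (23 + W)/3 = 23/3 + W/3)
M(-109, (1 - 15)*(U + R))*326 = (23/3 + (1/3)*(-109))*326 = (23/3 - 109/3)*326 = -86/3*326 = -28036/3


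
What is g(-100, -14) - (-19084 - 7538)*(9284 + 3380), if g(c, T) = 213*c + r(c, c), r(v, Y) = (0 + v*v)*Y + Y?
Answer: 336119608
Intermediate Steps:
r(v, Y) = Y + Y*v² (r(v, Y) = (0 + v²)*Y + Y = v²*Y + Y = Y*v² + Y = Y + Y*v²)
g(c, T) = 213*c + c*(1 + c²)
g(-100, -14) - (-19084 - 7538)*(9284 + 3380) = -100*(214 + (-100)²) - (-19084 - 7538)*(9284 + 3380) = -100*(214 + 10000) - (-26622)*12664 = -100*10214 - 1*(-337141008) = -1021400 + 337141008 = 336119608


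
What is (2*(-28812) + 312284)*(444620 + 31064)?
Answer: 121137687440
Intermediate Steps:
(2*(-28812) + 312284)*(444620 + 31064) = (-57624 + 312284)*475684 = 254660*475684 = 121137687440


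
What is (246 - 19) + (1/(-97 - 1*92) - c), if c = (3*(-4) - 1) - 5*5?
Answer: 50084/189 ≈ 264.99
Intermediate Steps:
c = -38 (c = (-12 - 1) - 25 = -13 - 25 = -38)
(246 - 19) + (1/(-97 - 1*92) - c) = (246 - 19) + (1/(-97 - 1*92) - 1*(-38)) = 227 + (1/(-97 - 92) + 38) = 227 + (1/(-189) + 38) = 227 + (-1/189 + 38) = 227 + 7181/189 = 50084/189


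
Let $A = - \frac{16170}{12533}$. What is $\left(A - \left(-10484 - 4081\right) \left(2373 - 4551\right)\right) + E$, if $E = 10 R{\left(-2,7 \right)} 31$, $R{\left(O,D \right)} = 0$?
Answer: $- \frac{397578985980}{12533} \approx -3.1723 \cdot 10^{7}$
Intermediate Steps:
$A = - \frac{16170}{12533}$ ($A = \left(-16170\right) \frac{1}{12533} = - \frac{16170}{12533} \approx -1.2902$)
$E = 0$ ($E = 10 \cdot 0 \cdot 31 = 0 \cdot 31 = 0$)
$\left(A - \left(-10484 - 4081\right) \left(2373 - 4551\right)\right) + E = \left(- \frac{16170}{12533} - \left(-10484 - 4081\right) \left(2373 - 4551\right)\right) + 0 = \left(- \frac{16170}{12533} - \left(-14565\right) \left(-2178\right)\right) + 0 = \left(- \frac{16170}{12533} - 31722570\right) + 0 = - \frac{397578985980}{12533} + 0 = - \frac{397578985980}{12533}$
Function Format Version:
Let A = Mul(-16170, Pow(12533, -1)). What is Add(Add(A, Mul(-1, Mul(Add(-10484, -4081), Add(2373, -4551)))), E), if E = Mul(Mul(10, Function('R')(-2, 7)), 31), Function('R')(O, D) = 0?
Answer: Rational(-397578985980, 12533) ≈ -3.1723e+7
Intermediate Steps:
A = Rational(-16170, 12533) (A = Mul(-16170, Rational(1, 12533)) = Rational(-16170, 12533) ≈ -1.2902)
E = 0 (E = Mul(Mul(10, 0), 31) = Mul(0, 31) = 0)
Add(Add(A, Mul(-1, Mul(Add(-10484, -4081), Add(2373, -4551)))), E) = Add(Add(Rational(-16170, 12533), Mul(-1, Mul(Add(-10484, -4081), Add(2373, -4551)))), 0) = Add(Add(Rational(-16170, 12533), Mul(-1, Mul(-14565, -2178))), 0) = Add(Add(Rational(-16170, 12533), Mul(-1, 31722570)), 0) = Add(Add(Rational(-16170, 12533), -31722570), 0) = Add(Rational(-397578985980, 12533), 0) = Rational(-397578985980, 12533)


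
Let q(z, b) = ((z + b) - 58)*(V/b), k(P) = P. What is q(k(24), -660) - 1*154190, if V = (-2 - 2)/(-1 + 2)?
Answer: -25442044/165 ≈ -1.5419e+5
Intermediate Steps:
V = -4 (V = -4/1 = -4*1 = -4)
q(z, b) = -4*(-58 + b + z)/b (q(z, b) = ((z + b) - 58)*(-4/b) = ((b + z) - 58)*(-4/b) = (-58 + b + z)*(-4/b) = -4*(-58 + b + z)/b)
q(k(24), -660) - 1*154190 = 4*(58 - 1*(-660) - 1*24)/(-660) - 1*154190 = 4*(-1/660)*(58 + 660 - 24) - 154190 = 4*(-1/660)*694 - 154190 = -694/165 - 154190 = -25442044/165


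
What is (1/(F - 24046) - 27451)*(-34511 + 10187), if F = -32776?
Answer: 18970539633126/28411 ≈ 6.6772e+8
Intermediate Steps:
(1/(F - 24046) - 27451)*(-34511 + 10187) = (1/(-32776 - 24046) - 27451)*(-34511 + 10187) = (1/(-56822) - 27451)*(-24324) = (-1/56822 - 27451)*(-24324) = -1559820723/56822*(-24324) = 18970539633126/28411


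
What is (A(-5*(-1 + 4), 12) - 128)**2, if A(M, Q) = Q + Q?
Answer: 10816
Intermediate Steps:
A(M, Q) = 2*Q
(A(-5*(-1 + 4), 12) - 128)**2 = (2*12 - 128)**2 = (24 - 128)**2 = (-104)**2 = 10816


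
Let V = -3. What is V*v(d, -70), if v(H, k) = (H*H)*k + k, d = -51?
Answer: 546420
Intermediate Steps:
v(H, k) = k + k*H**2 (v(H, k) = H**2*k + k = k*H**2 + k = k + k*H**2)
V*v(d, -70) = -(-210)*(1 + (-51)**2) = -(-210)*(1 + 2601) = -(-210)*2602 = -3*(-182140) = 546420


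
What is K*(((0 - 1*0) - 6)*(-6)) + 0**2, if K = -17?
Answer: -612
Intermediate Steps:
K*(((0 - 1*0) - 6)*(-6)) + 0**2 = -17*((0 - 1*0) - 6)*(-6) + 0**2 = -17*((0 + 0) - 6)*(-6) + 0 = -17*(0 - 6)*(-6) + 0 = -(-102)*(-6) + 0 = -17*36 + 0 = -612 + 0 = -612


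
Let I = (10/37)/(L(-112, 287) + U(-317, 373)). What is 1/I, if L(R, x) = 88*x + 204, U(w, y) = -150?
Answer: 93647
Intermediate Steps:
L(R, x) = 204 + 88*x
I = 1/93647 (I = (10/37)/((204 + 88*287) - 150) = (10*(1/37))/((204 + 25256) - 150) = 10/(37*(25460 - 150)) = (10/37)/25310 = (10/37)*(1/25310) = 1/93647 ≈ 1.0678e-5)
1/I = 1/(1/93647) = 93647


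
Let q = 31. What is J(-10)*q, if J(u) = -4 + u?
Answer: -434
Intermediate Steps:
J(-10)*q = (-4 - 10)*31 = -14*31 = -434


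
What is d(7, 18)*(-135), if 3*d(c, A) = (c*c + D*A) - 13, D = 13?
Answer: -12150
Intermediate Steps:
d(c, A) = -13/3 + c**2/3 + 13*A/3 (d(c, A) = ((c*c + 13*A) - 13)/3 = ((c**2 + 13*A) - 13)/3 = (-13 + c**2 + 13*A)/3 = -13/3 + c**2/3 + 13*A/3)
d(7, 18)*(-135) = (-13/3 + (1/3)*7**2 + (13/3)*18)*(-135) = (-13/3 + (1/3)*49 + 78)*(-135) = (-13/3 + 49/3 + 78)*(-135) = 90*(-135) = -12150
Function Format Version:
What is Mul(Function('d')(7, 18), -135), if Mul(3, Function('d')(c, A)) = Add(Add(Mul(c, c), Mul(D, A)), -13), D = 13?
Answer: -12150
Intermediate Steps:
Function('d')(c, A) = Add(Rational(-13, 3), Mul(Rational(1, 3), Pow(c, 2)), Mul(Rational(13, 3), A)) (Function('d')(c, A) = Mul(Rational(1, 3), Add(Add(Mul(c, c), Mul(13, A)), -13)) = Mul(Rational(1, 3), Add(Add(Pow(c, 2), Mul(13, A)), -13)) = Mul(Rational(1, 3), Add(-13, Pow(c, 2), Mul(13, A))) = Add(Rational(-13, 3), Mul(Rational(1, 3), Pow(c, 2)), Mul(Rational(13, 3), A)))
Mul(Function('d')(7, 18), -135) = Mul(Add(Rational(-13, 3), Mul(Rational(1, 3), Pow(7, 2)), Mul(Rational(13, 3), 18)), -135) = Mul(Add(Rational(-13, 3), Mul(Rational(1, 3), 49), 78), -135) = Mul(Add(Rational(-13, 3), Rational(49, 3), 78), -135) = Mul(90, -135) = -12150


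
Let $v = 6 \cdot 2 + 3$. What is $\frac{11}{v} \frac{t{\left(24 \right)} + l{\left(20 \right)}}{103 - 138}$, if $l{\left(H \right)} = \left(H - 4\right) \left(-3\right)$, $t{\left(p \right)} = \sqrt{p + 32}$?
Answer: $\frac{176}{175} - \frac{22 \sqrt{14}}{525} \approx 0.84892$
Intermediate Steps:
$t{\left(p \right)} = \sqrt{32 + p}$
$v = 15$ ($v = 12 + 3 = 15$)
$l{\left(H \right)} = 12 - 3 H$ ($l{\left(H \right)} = \left(-4 + H\right) \left(-3\right) = 12 - 3 H$)
$\frac{11}{v} \frac{t{\left(24 \right)} + l{\left(20 \right)}}{103 - 138} = \frac{11}{15} \frac{\sqrt{32 + 24} + \left(12 - 60\right)}{103 - 138} = 11 \cdot \frac{1}{15} \frac{\sqrt{56} + \left(12 - 60\right)}{-35} = \frac{11 \left(2 \sqrt{14} - 48\right) \left(- \frac{1}{35}\right)}{15} = \frac{11 \left(-48 + 2 \sqrt{14}\right) \left(- \frac{1}{35}\right)}{15} = \frac{11 \left(\frac{48}{35} - \frac{2 \sqrt{14}}{35}\right)}{15} = \frac{176}{175} - \frac{22 \sqrt{14}}{525}$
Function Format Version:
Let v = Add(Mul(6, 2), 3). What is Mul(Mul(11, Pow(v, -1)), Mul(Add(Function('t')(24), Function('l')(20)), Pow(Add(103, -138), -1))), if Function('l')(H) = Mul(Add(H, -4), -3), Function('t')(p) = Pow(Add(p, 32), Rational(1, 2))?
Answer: Add(Rational(176, 175), Mul(Rational(-22, 525), Pow(14, Rational(1, 2)))) ≈ 0.84892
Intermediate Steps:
Function('t')(p) = Pow(Add(32, p), Rational(1, 2))
v = 15 (v = Add(12, 3) = 15)
Function('l')(H) = Add(12, Mul(-3, H)) (Function('l')(H) = Mul(Add(-4, H), -3) = Add(12, Mul(-3, H)))
Mul(Mul(11, Pow(v, -1)), Mul(Add(Function('t')(24), Function('l')(20)), Pow(Add(103, -138), -1))) = Mul(Mul(11, Pow(15, -1)), Mul(Add(Pow(Add(32, 24), Rational(1, 2)), Add(12, Mul(-3, 20))), Pow(Add(103, -138), -1))) = Mul(Mul(11, Rational(1, 15)), Mul(Add(Pow(56, Rational(1, 2)), Add(12, -60)), Pow(-35, -1))) = Mul(Rational(11, 15), Mul(Add(Mul(2, Pow(14, Rational(1, 2))), -48), Rational(-1, 35))) = Mul(Rational(11, 15), Mul(Add(-48, Mul(2, Pow(14, Rational(1, 2)))), Rational(-1, 35))) = Mul(Rational(11, 15), Add(Rational(48, 35), Mul(Rational(-2, 35), Pow(14, Rational(1, 2))))) = Add(Rational(176, 175), Mul(Rational(-22, 525), Pow(14, Rational(1, 2))))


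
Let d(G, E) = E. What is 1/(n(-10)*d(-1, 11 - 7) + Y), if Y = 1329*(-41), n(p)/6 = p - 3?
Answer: -1/54801 ≈ -1.8248e-5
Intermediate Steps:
n(p) = -18 + 6*p (n(p) = 6*(p - 3) = 6*(-3 + p) = -18 + 6*p)
Y = -54489
1/(n(-10)*d(-1, 11 - 7) + Y) = 1/((-18 + 6*(-10))*(11 - 7) - 54489) = 1/((-18 - 60)*4 - 54489) = 1/(-78*4 - 54489) = 1/(-312 - 54489) = 1/(-54801) = -1/54801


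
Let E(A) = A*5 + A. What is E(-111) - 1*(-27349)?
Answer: 26683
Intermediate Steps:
E(A) = 6*A (E(A) = 5*A + A = 6*A)
E(-111) - 1*(-27349) = 6*(-111) - 1*(-27349) = -666 + 27349 = 26683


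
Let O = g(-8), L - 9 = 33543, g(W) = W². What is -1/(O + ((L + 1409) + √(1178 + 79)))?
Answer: -11675/408916456 + √1257/1226749368 ≈ -2.8522e-5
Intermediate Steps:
L = 33552 (L = 9 + 33543 = 33552)
O = 64 (O = (-8)² = 64)
-1/(O + ((L + 1409) + √(1178 + 79))) = -1/(64 + ((33552 + 1409) + √(1178 + 79))) = -1/(64 + (34961 + √1257)) = -1/(35025 + √1257)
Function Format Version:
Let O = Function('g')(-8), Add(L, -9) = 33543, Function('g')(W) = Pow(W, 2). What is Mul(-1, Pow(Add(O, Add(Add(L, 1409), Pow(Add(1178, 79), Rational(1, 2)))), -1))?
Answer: Add(Rational(-11675, 408916456), Mul(Rational(1, 1226749368), Pow(1257, Rational(1, 2)))) ≈ -2.8522e-5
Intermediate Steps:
L = 33552 (L = Add(9, 33543) = 33552)
O = 64 (O = Pow(-8, 2) = 64)
Mul(-1, Pow(Add(O, Add(Add(L, 1409), Pow(Add(1178, 79), Rational(1, 2)))), -1)) = Mul(-1, Pow(Add(64, Add(Add(33552, 1409), Pow(Add(1178, 79), Rational(1, 2)))), -1)) = Mul(-1, Pow(Add(64, Add(34961, Pow(1257, Rational(1, 2)))), -1)) = Mul(-1, Pow(Add(35025, Pow(1257, Rational(1, 2))), -1))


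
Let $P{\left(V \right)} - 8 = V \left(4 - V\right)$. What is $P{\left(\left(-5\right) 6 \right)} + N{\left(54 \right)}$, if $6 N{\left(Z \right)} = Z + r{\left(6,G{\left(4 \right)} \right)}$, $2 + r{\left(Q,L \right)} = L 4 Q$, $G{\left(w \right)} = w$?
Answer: $- \frac{2962}{3} \approx -987.33$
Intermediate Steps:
$r{\left(Q,L \right)} = -2 + 4 L Q$ ($r{\left(Q,L \right)} = -2 + L 4 Q = -2 + 4 L Q$)
$P{\left(V \right)} = 8 + V \left(4 - V\right)$
$N{\left(Z \right)} = \frac{47}{3} + \frac{Z}{6}$ ($N{\left(Z \right)} = \frac{Z - \left(2 - 96\right)}{6} = \frac{Z + \left(-2 + 96\right)}{6} = \frac{Z + 94}{6} = \frac{94 + Z}{6} = \frac{47}{3} + \frac{Z}{6}$)
$P{\left(\left(-5\right) 6 \right)} + N{\left(54 \right)} = \left(8 - \left(\left(-5\right) 6\right)^{2} + 4 \left(\left(-5\right) 6\right)\right) + \left(\frac{47}{3} + \frac{1}{6} \cdot 54\right) = \left(8 - \left(-30\right)^{2} + 4 \left(-30\right)\right) + \left(\frac{47}{3} + 9\right) = \left(8 - 900 - 120\right) + \frac{74}{3} = -1012 + \frac{74}{3} = - \frac{2962}{3}$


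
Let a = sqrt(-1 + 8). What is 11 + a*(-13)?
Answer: 11 - 13*sqrt(7) ≈ -23.395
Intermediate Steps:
a = sqrt(7) ≈ 2.6458
11 + a*(-13) = 11 + sqrt(7)*(-13) = 11 - 13*sqrt(7)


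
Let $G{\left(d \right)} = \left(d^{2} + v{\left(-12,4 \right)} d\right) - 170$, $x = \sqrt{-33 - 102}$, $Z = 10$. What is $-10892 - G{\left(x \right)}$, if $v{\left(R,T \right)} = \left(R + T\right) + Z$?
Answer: $-10587 - 6 i \sqrt{15} \approx -10587.0 - 23.238 i$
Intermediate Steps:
$x = 3 i \sqrt{15}$ ($x = \sqrt{-135} = 3 i \sqrt{15} \approx 11.619 i$)
$v{\left(R,T \right)} = 10 + R + T$ ($v{\left(R,T \right)} = \left(R + T\right) + 10 = 10 + R + T$)
$G{\left(d \right)} = -170 + d^{2} + 2 d$ ($G{\left(d \right)} = \left(d^{2} + \left(10 - 12 + 4\right) d\right) - 170 = \left(d^{2} + 2 d\right) - 170 = -170 + d^{2} + 2 d$)
$-10892 - G{\left(x \right)} = -10892 - \left(-170 + \left(3 i \sqrt{15}\right)^{2} + 2 \cdot 3 i \sqrt{15}\right) = -10892 - \left(-170 - 135 + 6 i \sqrt{15}\right) = -10892 - \left(-305 + 6 i \sqrt{15}\right) = -10892 + \left(305 - 6 i \sqrt{15}\right) = -10587 - 6 i \sqrt{15}$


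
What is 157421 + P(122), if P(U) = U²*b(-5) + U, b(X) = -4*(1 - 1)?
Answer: 157543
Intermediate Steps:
b(X) = 0 (b(X) = -4*0 = 0)
P(U) = U (P(U) = U²*0 + U = 0 + U = U)
157421 + P(122) = 157421 + 122 = 157543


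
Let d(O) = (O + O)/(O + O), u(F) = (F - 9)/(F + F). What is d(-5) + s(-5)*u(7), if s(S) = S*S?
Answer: -18/7 ≈ -2.5714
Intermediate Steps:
u(F) = (-9 + F)/(2*F) (u(F) = (-9 + F)/((2*F)) = (-9 + F)*(1/(2*F)) = (-9 + F)/(2*F))
s(S) = S²
d(O) = 1 (d(O) = (2*O)/((2*O)) = (2*O)*(1/(2*O)) = 1)
d(-5) + s(-5)*u(7) = 1 + (-5)²*((½)*(-9 + 7)/7) = 1 + 25*((½)*(⅐)*(-2)) = 1 + 25*(-⅐) = 1 - 25/7 = -18/7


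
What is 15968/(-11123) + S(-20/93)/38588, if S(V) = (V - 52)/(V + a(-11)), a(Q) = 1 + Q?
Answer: -73163813939/50969200975 ≈ -1.4355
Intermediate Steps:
S(V) = (-52 + V)/(-10 + V) (S(V) = (V - 52)/(V + (1 - 11)) = (-52 + V)/(V - 10) = (-52 + V)/(-10 + V))
15968/(-11123) + S(-20/93)/38588 = 15968/(-11123) + ((-52 - 20/93)/(-10 - 20/93))/38588 = 15968*(-1/11123) + ((-52 - 20*1/93)/(-10 - 20*1/93))*(1/38588) = -15968/11123 + ((-52 - 20/93)/(-10 - 20/93))*(1/38588) = -15968/11123 + (-4856/93/(-950/93))*(1/38588) = -15968/11123 - 93/950*(-4856/93)*(1/38588) = -15968/11123 + (2428/475)*(1/38588) = -15968/11123 + 607/4582325 = -73163813939/50969200975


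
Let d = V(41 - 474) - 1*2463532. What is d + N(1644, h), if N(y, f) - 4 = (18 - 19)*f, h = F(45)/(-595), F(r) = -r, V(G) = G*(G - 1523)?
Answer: -192373029/119 ≈ -1.6166e+6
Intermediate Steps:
V(G) = G*(-1523 + G)
h = 9/119 (h = -1*45/(-595) = -45*(-1/595) = 9/119 ≈ 0.075630)
d = -1616584 (d = (41 - 474)*(-1523 + (41 - 474)) - 1*2463532 = -433*(-1523 - 433) - 2463532 = -433*(-1956) - 2463532 = 846948 - 2463532 = -1616584)
N(y, f) = 4 - f (N(y, f) = 4 + (18 - 19)*f = 4 - f)
d + N(1644, h) = -1616584 + (4 - 1*9/119) = -1616584 + (4 - 9/119) = -1616584 + 467/119 = -192373029/119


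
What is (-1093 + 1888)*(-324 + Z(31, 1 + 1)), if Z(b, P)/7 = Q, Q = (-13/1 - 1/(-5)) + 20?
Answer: -217512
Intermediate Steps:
Q = 36/5 (Q = (-13*1 - 1*(-⅕)) + 20 = (-13 + ⅕) + 20 = -64/5 + 20 = 36/5 ≈ 7.2000)
Z(b, P) = 252/5 (Z(b, P) = 7*(36/5) = 252/5)
(-1093 + 1888)*(-324 + Z(31, 1 + 1)) = (-1093 + 1888)*(-324 + 252/5) = 795*(-1368/5) = -217512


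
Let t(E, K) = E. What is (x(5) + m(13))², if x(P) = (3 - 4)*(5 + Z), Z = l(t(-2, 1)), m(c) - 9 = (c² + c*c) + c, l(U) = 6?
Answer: 121801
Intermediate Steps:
m(c) = 9 + c + 2*c² (m(c) = 9 + ((c² + c*c) + c) = 9 + ((c² + c²) + c) = 9 + (2*c² + c) = 9 + (c + 2*c²) = 9 + c + 2*c²)
Z = 6
x(P) = -11 (x(P) = (3 - 4)*(5 + 6) = -1*11 = -11)
(x(5) + m(13))² = (-11 + (9 + 13 + 2*13²))² = (-11 + (9 + 13 + 2*169))² = (-11 + (9 + 13 + 338))² = (-11 + 360)² = 349² = 121801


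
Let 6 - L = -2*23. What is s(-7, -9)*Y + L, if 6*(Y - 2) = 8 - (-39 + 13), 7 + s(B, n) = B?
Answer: -166/3 ≈ -55.333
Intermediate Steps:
s(B, n) = -7 + B
L = 52 (L = 6 - (-2)*23 = 6 - 1*(-46) = 6 + 46 = 52)
Y = 23/3 (Y = 2 + (8 - (-39 + 13))/6 = 2 + (8 - 1*(-26))/6 = 2 + (8 + 26)/6 = 2 + (⅙)*34 = 2 + 17/3 = 23/3 ≈ 7.6667)
s(-7, -9)*Y + L = (-7 - 7)*(23/3) + 52 = -14*23/3 + 52 = -322/3 + 52 = -166/3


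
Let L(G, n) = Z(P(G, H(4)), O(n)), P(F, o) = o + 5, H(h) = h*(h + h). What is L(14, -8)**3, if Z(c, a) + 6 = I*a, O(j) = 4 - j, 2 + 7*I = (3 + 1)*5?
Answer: 5268024/343 ≈ 15359.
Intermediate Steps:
H(h) = 2*h**2 (H(h) = h*(2*h) = 2*h**2)
I = 18/7 (I = -2/7 + ((3 + 1)*5)/7 = -2/7 + (4*5)/7 = -2/7 + (1/7)*20 = -2/7 + 20/7 = 18/7 ≈ 2.5714)
P(F, o) = 5 + o
Z(c, a) = -6 + 18*a/7
L(G, n) = 30/7 - 18*n/7 (L(G, n) = -6 + 18*(4 - n)/7 = -6 + (72/7 - 18*n/7) = 30/7 - 18*n/7)
L(14, -8)**3 = (30/7 - 18/7*(-8))**3 = (30/7 + 144/7)**3 = (174/7)**3 = 5268024/343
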